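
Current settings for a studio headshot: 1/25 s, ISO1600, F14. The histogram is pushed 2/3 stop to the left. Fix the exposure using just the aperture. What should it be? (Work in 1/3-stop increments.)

f/11

Underexposed by 2/3 stop → need 2/3 stop brighter.
Aperture: f/14 → f/13 → f/11.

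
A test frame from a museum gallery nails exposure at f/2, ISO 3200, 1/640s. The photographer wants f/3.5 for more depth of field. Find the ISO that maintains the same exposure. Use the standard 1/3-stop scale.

ISO 10000

Aperture: f/2 → f/2.2 → f/2.5 → f/2.8 → f/3.2 → f/3.5 — 1 2/3 stops smaller aperture (darker).
Need 1 2/3 stops brighter from the ISO: 3200 → 4000 → 5000 → 6400 → 8000 → 10000.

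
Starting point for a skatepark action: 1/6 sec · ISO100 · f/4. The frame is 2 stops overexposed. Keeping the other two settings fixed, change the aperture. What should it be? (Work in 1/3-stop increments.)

Overexposed by 2 stops → need 2 stops darker.
Aperture: f/4 → f/4.5 → f/5 → f/5.6 → f/6.3 → f/7.1 → f/8.

f/8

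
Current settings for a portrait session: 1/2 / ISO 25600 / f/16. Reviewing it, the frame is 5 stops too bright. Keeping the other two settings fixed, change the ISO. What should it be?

ISO 800

Overexposed by 5 stops → need 5 stops darker.
ISO: 25600 → 12800 → 6400 → 3200 → 1600 → 800.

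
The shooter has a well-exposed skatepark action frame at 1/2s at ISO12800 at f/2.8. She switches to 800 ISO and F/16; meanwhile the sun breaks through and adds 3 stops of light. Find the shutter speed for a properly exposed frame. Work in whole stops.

30 s

Scene light: 3 stops brighter.
ISO: 12800 → 6400 → 3200 → 1600 → 800 — 4 stops lower (darker).
Aperture: f/2.8 → f/4 → f/5.6 → f/8 → f/11 → f/16 — 5 stops stopped down (darker).
Net so far: 6 stops darker. Shutter speed: 1/2 → 1 → 2 → 4 → 8 → 15 → 30.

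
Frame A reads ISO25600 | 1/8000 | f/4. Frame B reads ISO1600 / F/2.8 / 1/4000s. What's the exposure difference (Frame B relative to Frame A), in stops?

Aperture: f/4 → f/2.8 — 1 stop wider (brighter).
Shutter speed: 1/8000 → 1/4000 — 1 stop slower (brighter).
ISO: 25600 → 12800 → 6400 → 3200 → 1600 — 4 stops lower (darker).
Net: +1 +1 −4 = −2 stops.

2 stops darker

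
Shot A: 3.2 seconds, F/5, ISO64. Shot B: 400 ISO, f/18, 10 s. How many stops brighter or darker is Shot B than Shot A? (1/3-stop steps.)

Aperture: f/5 → f/5.6 → f/6.3 → f/7.1 → f/8 → f/9 → f/10 → f/11 → f/13 → f/14 → f/16 → f/18 — 3 2/3 stops smaller aperture (darker).
Shutter speed: 3.2 → 4 → 5 → 6 → 8 → 10 — 1 2/3 stops slower (brighter).
ISO: 64 → 80 → 100 → 125 → 160 → 200 → 250 → 320 → 400 — 2 2/3 stops raised (brighter).
Net: −3 2/3 +1 2/3 +2 2/3 = +2/3 stops.

2/3 stop brighter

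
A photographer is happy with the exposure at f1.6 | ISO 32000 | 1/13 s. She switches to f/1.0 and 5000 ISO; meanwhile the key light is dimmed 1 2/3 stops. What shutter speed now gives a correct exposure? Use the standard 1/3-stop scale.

Scene light: 1 2/3 stops darker.
Aperture: f/1.6 → f/1.4 → f/1.2 → f/1.1 → f/1.0 — 1 1/3 stops opened up (brighter).
ISO: 32000 → 25600 → 20000 → 16000 → 12800 → 10000 → 8000 → 6400 → 5000 — 2 2/3 stops lower (darker).
Net so far: 3 stops darker. Shutter speed: 1/13 → 1/10 → 1/8 → 1/6 → 1/5 → 1/4 → 0.3 → 0.4 → 0.5 → 0.6.

0.6 s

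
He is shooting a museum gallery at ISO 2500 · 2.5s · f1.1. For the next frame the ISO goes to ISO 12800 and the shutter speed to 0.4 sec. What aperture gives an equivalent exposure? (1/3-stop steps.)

f/1.0

ISO: 2500 → 3200 → 4000 → 5000 → 6400 → 8000 → 10000 → 12800 — 2 1/3 stops raised (brighter).
Shutter speed: 2.5 → 2 → 1.6 → 1.3 → 1 → 0.8 → 0.6 → 0.5 → 0.4 — 2 2/3 stops faster (darker).
Net change so far: 1/3 stop darker. Offset with the aperture: f/1.1 → f/1.0.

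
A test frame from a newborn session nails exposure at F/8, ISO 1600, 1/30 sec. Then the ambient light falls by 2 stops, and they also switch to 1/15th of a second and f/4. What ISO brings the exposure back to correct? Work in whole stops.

Scene light: 2 stops darker.
Shutter speed: 1/30 → 1/15 — 1 stop slower (brighter).
Aperture: f/8 → f/5.6 → f/4 — 2 stops larger aperture (brighter).
Net so far: 1 stop brighter. ISO: 1600 → 800.

ISO 800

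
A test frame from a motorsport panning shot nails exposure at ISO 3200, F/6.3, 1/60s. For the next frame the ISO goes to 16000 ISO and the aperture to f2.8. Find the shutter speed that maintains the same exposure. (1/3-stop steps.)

ISO: 3200 → 4000 → 5000 → 6400 → 8000 → 10000 → 12800 → 16000 — 2 1/3 stops higher (brighter).
Aperture: f/6.3 → f/5.6 → f/5 → f/4.5 → f/4 → f/3.5 → f/3.2 → f/2.8 — 2 1/3 stops larger aperture (brighter).
Net change so far: 4 2/3 stops brighter. Offset with the shutter speed: 1/60 → 1/80 → 1/100 → 1/125 → 1/160 → 1/200 → 1/250 → 1/320 → 1/400 → 1/500 → 1/640 → 1/800 → 1/1000 → 1/1250 → 1/1600.

1/1600s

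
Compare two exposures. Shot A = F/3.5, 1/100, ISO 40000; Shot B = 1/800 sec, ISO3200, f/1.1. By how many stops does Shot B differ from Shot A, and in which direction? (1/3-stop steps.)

Aperture: f/3.5 → f/3.2 → f/2.8 → f/2.5 → f/2.2 → f/2 → f/1.8 → f/1.6 → f/1.4 → f/1.2 → f/1.1 — 3 1/3 stops larger aperture (brighter).
Shutter speed: 1/100 → 1/125 → 1/160 → 1/200 → 1/250 → 1/320 → 1/400 → 1/500 → 1/640 → 1/800 — 3 stops faster (darker).
ISO: 40000 → 32000 → 25600 → 20000 → 16000 → 12800 → 10000 → 8000 → 6400 → 5000 → 4000 → 3200 — 3 2/3 stops lower (darker).
Net: +3 1/3 −3 −3 2/3 = −3 1/3 stops.

3 1/3 stops darker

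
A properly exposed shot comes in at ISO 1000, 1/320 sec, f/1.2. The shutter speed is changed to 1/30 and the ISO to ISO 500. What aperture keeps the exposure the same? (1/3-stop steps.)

f/2.8

Shutter speed: 1/320 → 1/250 → 1/200 → 1/160 → 1/125 → 1/100 → 1/80 → 1/60 → 1/50 → 1/40 → 1/30 — 3 1/3 stops longer (brighter).
ISO: 1000 → 800 → 640 → 500 — 1 stop dropped (darker).
Net change so far: 2 1/3 stops brighter. Offset with the aperture: f/1.2 → f/1.4 → f/1.6 → f/1.8 → f/2 → f/2.2 → f/2.5 → f/2.8.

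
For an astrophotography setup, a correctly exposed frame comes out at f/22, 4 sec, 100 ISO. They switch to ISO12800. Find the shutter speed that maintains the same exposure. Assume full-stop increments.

1/30s

ISO: 100 → 200 → 400 → 800 → 1600 → 3200 → 6400 → 12800 — 7 stops higher (brighter).
Need 7 stops darker from the shutter speed: 4 → 2 → 1 → 1/2 → 1/4 → 1/8 → 1/15 → 1/30.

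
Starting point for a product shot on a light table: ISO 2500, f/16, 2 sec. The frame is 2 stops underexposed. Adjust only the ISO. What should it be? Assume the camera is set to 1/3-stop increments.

ISO 10000

Underexposed by 2 stops → need 2 stops brighter.
ISO: 2500 → 3200 → 4000 → 5000 → 6400 → 8000 → 10000.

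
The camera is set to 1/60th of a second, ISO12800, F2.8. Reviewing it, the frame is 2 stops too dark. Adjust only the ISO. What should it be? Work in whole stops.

ISO 51200

Underexposed by 2 stops → need 2 stops brighter.
ISO: 12800 → 25600 → 51200.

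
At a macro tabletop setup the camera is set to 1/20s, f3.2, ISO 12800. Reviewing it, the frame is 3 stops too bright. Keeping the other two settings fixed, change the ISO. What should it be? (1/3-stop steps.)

Overexposed by 3 stops → need 3 stops darker.
ISO: 12800 → 10000 → 8000 → 6400 → 5000 → 4000 → 3200 → 2500 → 2000 → 1600.

ISO 1600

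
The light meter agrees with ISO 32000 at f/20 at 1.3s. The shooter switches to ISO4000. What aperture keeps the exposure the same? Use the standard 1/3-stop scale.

f/7.1

ISO: 32000 → 25600 → 20000 → 16000 → 12800 → 10000 → 8000 → 6400 → 5000 → 4000 — 3 stops lower (darker).
Need 3 stops brighter from the aperture: f/20 → f/18 → f/16 → f/14 → f/13 → f/11 → f/10 → f/9 → f/8 → f/7.1.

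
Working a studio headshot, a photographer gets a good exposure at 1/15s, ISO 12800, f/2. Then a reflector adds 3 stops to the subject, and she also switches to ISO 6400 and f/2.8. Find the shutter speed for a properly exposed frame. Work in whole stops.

Scene light: 3 stops brighter.
ISO: 12800 → 6400 — 1 stop lower (darker).
Aperture: f/2 → f/2.8 — 1 stop stopped down (darker).
Net so far: 1 stop brighter. Shutter speed: 1/15 → 1/30.

1/30s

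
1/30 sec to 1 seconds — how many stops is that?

5 stops

1/30 → 1/15 → 1/8 → 1/4 → 1/2 → 1 — count the steps: 5 stops.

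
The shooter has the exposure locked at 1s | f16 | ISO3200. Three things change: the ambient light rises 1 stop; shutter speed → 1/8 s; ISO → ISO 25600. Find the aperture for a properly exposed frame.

f/22

Scene light: 1 stop brighter.
Shutter speed: 1 → 1/2 → 1/4 → 1/8 — 3 stops faster (darker).
ISO: 3200 → 6400 → 12800 → 25600 — 3 stops raised (brighter).
Net so far: 1 stop brighter. Aperture: f/16 → f/22.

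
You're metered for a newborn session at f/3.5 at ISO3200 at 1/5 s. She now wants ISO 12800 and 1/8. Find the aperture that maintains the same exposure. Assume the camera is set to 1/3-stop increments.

ISO: 3200 → 4000 → 5000 → 6400 → 8000 → 10000 → 12800 — 2 stops higher (brighter).
Shutter speed: 1/5 → 1/6 → 1/8 — 2/3 stop faster (darker).
Net change so far: 1 1/3 stops brighter. Offset with the aperture: f/3.5 → f/4 → f/4.5 → f/5 → f/5.6.

f/5.6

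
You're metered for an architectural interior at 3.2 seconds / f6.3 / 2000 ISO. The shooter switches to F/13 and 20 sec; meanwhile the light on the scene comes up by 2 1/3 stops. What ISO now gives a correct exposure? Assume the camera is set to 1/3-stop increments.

Scene light: 2 1/3 stops brighter.
Aperture: f/6.3 → f/7.1 → f/8 → f/9 → f/10 → f/11 → f/13 — 2 stops smaller aperture (darker).
Shutter speed: 3.2 → 4 → 5 → 6 → 8 → 10 → 13 → 15 → 20 — 2 2/3 stops slower (brighter).
Net so far: 3 stops brighter. ISO: 2000 → 1600 → 1250 → 1000 → 800 → 640 → 500 → 400 → 320 → 250.

ISO 250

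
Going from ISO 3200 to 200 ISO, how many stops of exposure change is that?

3200 → 1600 → 800 → 400 → 200 — count the steps: 4 stops.

4 stops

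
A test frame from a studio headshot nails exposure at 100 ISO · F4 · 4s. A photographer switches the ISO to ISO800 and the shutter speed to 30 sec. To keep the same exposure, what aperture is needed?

f/32

ISO: 100 → 200 → 400 → 800 — 3 stops higher (brighter).
Shutter speed: 4 → 8 → 15 → 30 — 3 stops slower (brighter).
Net change so far: 6 stops brighter. Offset with the aperture: f/4 → f/5.6 → f/8 → f/11 → f/16 → f/22 → f/32.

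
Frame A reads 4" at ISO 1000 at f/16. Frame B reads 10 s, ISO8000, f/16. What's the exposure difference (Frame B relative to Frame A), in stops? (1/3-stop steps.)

4 1/3 stops brighter

Aperture: unchanged.
Shutter speed: 4 → 5 → 6 → 8 → 10 — 1 1/3 stops longer (brighter).
ISO: 1000 → 1250 → 1600 → 2000 → 2500 → 3200 → 4000 → 5000 → 6400 → 8000 — 3 stops raised (brighter).
Net: +1 1/3 +3 = +4 1/3 stops.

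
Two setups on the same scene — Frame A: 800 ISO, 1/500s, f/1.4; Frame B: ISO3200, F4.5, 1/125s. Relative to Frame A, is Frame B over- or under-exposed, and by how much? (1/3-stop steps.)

2/3 stop brighter

Aperture: f/1.4 → f/1.6 → f/1.8 → f/2 → f/2.2 → f/2.5 → f/2.8 → f/3.2 → f/3.5 → f/4 → f/4.5 — 3 1/3 stops stopped down (darker).
Shutter speed: 1/500 → 1/400 → 1/320 → 1/250 → 1/200 → 1/160 → 1/125 — 2 stops longer (brighter).
ISO: 800 → 1000 → 1250 → 1600 → 2000 → 2500 → 3200 — 2 stops higher (brighter).
Net: −3 1/3 +2 +2 = +2/3 stops.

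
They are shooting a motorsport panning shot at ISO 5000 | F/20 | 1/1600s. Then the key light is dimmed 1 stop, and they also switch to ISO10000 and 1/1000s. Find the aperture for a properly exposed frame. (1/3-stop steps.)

Scene light: 1 stop darker.
ISO: 5000 → 6400 → 8000 → 10000 — 1 stop raised (brighter).
Shutter speed: 1/1600 → 1/1250 → 1/1000 — 2/3 stop longer (brighter).
Net so far: 2/3 stop brighter. Aperture: f/20 → f/22 → f/25.

f/25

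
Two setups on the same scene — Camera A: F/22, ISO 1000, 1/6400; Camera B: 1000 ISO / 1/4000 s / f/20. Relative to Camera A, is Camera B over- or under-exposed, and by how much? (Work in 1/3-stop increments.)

Aperture: f/22 → f/20 — 1/3 stop larger aperture (brighter).
Shutter speed: 1/6400 → 1/5000 → 1/4000 — 2/3 stop slower (brighter).
ISO: unchanged.
Net: +1/3 +2/3 = +1 stop.

1 stop brighter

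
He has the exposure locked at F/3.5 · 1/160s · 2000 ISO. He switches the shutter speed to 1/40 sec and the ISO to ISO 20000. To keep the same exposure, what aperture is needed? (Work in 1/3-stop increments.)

Shutter speed: 1/160 → 1/125 → 1/100 → 1/80 → 1/60 → 1/50 → 1/40 — 2 stops slower (brighter).
ISO: 2000 → 2500 → 3200 → 4000 → 5000 → 6400 → 8000 → 10000 → 12800 → 16000 → 20000 — 3 1/3 stops raised (brighter).
Net change so far: 5 1/3 stops brighter. Offset with the aperture: f/3.5 → f/4 → f/4.5 → f/5 → f/5.6 → f/6.3 → f/7.1 → f/8 → f/9 → f/10 → f/11 → f/13 → f/14 → f/16 → f/18 → f/20 → f/22.

f/22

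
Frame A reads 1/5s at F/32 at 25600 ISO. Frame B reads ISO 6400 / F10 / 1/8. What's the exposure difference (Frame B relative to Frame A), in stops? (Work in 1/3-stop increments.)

Aperture: f/32 → f/29 → f/25 → f/22 → f/20 → f/18 → f/16 → f/14 → f/13 → f/11 → f/10 — 3 1/3 stops wider (brighter).
Shutter speed: 1/5 → 1/6 → 1/8 — 2/3 stop shorter (darker).
ISO: 25600 → 20000 → 16000 → 12800 → 10000 → 8000 → 6400 — 2 stops lower (darker).
Net: +3 1/3 −2/3 −2 = +2/3 stops.

2/3 stop brighter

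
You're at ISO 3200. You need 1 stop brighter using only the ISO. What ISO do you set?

ISO 6400

ISO: 3200 → 6400 — 1 stop higher (brighter).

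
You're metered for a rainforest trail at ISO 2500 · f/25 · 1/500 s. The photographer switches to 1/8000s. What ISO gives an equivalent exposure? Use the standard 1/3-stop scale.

Shutter speed: 1/500 → 1/640 → 1/800 → 1/1000 → 1/1250 → 1/1600 → 1/2000 → 1/2500 → 1/3200 → 1/4000 → 1/5000 → 1/6400 → 1/8000 — 4 stops faster (darker).
Need 4 stops brighter from the ISO: 2500 → 3200 → 4000 → 5000 → 6400 → 8000 → 10000 → 12800 → 16000 → 20000 → 25600 → 32000 → 40000.

ISO 40000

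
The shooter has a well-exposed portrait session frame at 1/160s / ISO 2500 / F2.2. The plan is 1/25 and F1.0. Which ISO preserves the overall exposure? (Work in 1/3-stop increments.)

Shutter speed: 1/160 → 1/125 → 1/100 → 1/80 → 1/60 → 1/50 → 1/40 → 1/30 → 1/25 — 2 2/3 stops slower (brighter).
Aperture: f/2.2 → f/2 → f/1.8 → f/1.6 → f/1.4 → f/1.2 → f/1.1 → f/1.0 — 2 1/3 stops larger aperture (brighter).
Net change so far: 5 stops brighter. Offset with the ISO: 2500 → 2000 → 1600 → 1250 → 1000 → 800 → 640 → 500 → 400 → 320 → 250 → 200 → 160 → 125 → 100 → 80.

ISO 80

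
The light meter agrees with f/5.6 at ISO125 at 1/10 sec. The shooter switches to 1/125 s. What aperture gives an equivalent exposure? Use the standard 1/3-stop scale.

Shutter speed: 1/10 → 1/13 → 1/15 → 1/20 → 1/25 → 1/30 → 1/40 → 1/50 → 1/60 → 1/80 → 1/100 → 1/125 — 3 2/3 stops faster (darker).
Need 3 2/3 stops brighter from the aperture: f/5.6 → f/5 → f/4.5 → f/4 → f/3.5 → f/3.2 → f/2.8 → f/2.5 → f/2.2 → f/2 → f/1.8 → f/1.6.

f/1.6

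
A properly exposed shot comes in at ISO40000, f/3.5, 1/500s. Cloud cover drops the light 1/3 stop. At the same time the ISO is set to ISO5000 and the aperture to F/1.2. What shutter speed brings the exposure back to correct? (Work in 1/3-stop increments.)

Scene light: 1/3 stop darker.
ISO: 40000 → 32000 → 25600 → 20000 → 16000 → 12800 → 10000 → 8000 → 6400 → 5000 — 3 stops lower (darker).
Aperture: f/3.5 → f/3.2 → f/2.8 → f/2.5 → f/2.2 → f/2 → f/1.8 → f/1.6 → f/1.4 → f/1.2 — 3 stops opened up (brighter).
Net so far: 1/3 stop darker. Shutter speed: 1/500 → 1/400.

1/400s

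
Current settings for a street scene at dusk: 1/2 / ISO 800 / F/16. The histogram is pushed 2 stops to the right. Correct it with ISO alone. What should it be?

Overexposed by 2 stops → need 2 stops darker.
ISO: 800 → 400 → 200.

ISO 200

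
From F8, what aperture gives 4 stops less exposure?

Aperture: f/8 → f/11 → f/16 → f/22 → f/32 — 4 stops smaller aperture (darker).

f/32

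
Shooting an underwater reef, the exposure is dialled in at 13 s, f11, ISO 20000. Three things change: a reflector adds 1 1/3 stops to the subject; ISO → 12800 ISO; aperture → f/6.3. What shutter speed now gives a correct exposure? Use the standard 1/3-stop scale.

Scene light: 1 1/3 stops brighter.
ISO: 20000 → 16000 → 12800 — 2/3 stop lower (darker).
Aperture: f/11 → f/10 → f/9 → f/8 → f/7.1 → f/6.3 — 1 2/3 stops opened up (brighter).
Net so far: 2 1/3 stops brighter. Shutter speed: 13 → 10 → 8 → 6 → 5 → 4 → 3.2 → 2.5.

2.5 s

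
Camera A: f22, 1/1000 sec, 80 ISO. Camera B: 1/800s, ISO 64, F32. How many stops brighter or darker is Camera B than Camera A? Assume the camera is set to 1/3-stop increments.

Aperture: f/22 → f/25 → f/29 → f/32 — 1 stop stopped down (darker).
Shutter speed: 1/1000 → 1/800 — 1/3 stop slower (brighter).
ISO: 80 → 64 — 1/3 stop lower (darker).
Net: −1 +1/3 −1/3 = −1 stop.

1 stop darker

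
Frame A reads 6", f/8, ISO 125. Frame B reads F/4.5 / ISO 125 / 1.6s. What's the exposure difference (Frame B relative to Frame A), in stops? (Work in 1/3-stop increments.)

Aperture: f/8 → f/7.1 → f/6.3 → f/5.6 → f/5 → f/4.5 — 1 2/3 stops larger aperture (brighter).
Shutter speed: 6 → 5 → 4 → 3.2 → 2.5 → 2 → 1.6 — 2 stops faster (darker).
ISO: unchanged.
Net: +1 2/3 −2 = −1/3 stops.

1/3 stop darker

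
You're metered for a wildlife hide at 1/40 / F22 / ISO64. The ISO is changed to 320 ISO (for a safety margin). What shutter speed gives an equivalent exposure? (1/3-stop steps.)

1/200s

ISO: 64 → 80 → 100 → 125 → 160 → 200 → 250 → 320 — 2 1/3 stops raised (brighter).
Need 2 1/3 stops darker from the shutter speed: 1/40 → 1/50 → 1/60 → 1/80 → 1/100 → 1/125 → 1/160 → 1/200.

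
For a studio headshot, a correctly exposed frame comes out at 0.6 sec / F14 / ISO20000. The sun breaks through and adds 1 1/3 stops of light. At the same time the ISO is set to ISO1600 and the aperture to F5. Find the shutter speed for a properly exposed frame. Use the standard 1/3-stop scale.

Scene light: 1 1/3 stops brighter.
ISO: 20000 → 16000 → 12800 → 10000 → 8000 → 6400 → 5000 → 4000 → 3200 → 2500 → 2000 → 1600 — 3 2/3 stops dropped (darker).
Aperture: f/14 → f/13 → f/11 → f/10 → f/9 → f/8 → f/7.1 → f/6.3 → f/5.6 → f/5 — 3 stops larger aperture (brighter).
Net so far: 2/3 stop brighter. Shutter speed: 0.6 → 0.5 → 0.4.

0.4 s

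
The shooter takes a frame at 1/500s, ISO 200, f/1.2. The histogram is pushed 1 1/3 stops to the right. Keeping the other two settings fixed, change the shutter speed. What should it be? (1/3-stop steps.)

1/1250s

Overexposed by 1 1/3 stops → need 1 1/3 stops darker.
Shutter speed: 1/500 → 1/640 → 1/800 → 1/1000 → 1/1250.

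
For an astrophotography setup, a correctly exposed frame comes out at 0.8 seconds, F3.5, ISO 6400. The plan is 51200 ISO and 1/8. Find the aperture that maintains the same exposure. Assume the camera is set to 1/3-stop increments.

ISO: 6400 → 8000 → 10000 → 12800 → 16000 → 20000 → 25600 → 32000 → 40000 → 51200 — 3 stops higher (brighter).
Shutter speed: 0.8 → 0.6 → 0.5 → 0.4 → 0.3 → 1/4 → 1/5 → 1/6 → 1/8 — 2 2/3 stops shorter (darker).
Net change so far: 1/3 stop brighter. Offset with the aperture: f/3.5 → f/4.

f/4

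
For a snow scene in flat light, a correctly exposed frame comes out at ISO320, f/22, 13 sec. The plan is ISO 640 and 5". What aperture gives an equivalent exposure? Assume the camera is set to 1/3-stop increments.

f/20

ISO: 320 → 400 → 500 → 640 — 1 stop raised (brighter).
Shutter speed: 13 → 10 → 8 → 6 → 5 — 1 1/3 stops faster (darker).
Net change so far: 1/3 stop darker. Offset with the aperture: f/22 → f/20.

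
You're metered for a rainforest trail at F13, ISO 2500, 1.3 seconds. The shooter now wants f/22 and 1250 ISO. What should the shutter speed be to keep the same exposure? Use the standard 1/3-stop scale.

8 s

Aperture: f/13 → f/14 → f/16 → f/18 → f/20 → f/22 — 1 2/3 stops narrower (darker).
ISO: 2500 → 2000 → 1600 → 1250 — 1 stop dropped (darker).
Net change so far: 2 2/3 stops darker. Offset with the shutter speed: 1.3 → 1.6 → 2 → 2.5 → 3.2 → 4 → 5 → 6 → 8.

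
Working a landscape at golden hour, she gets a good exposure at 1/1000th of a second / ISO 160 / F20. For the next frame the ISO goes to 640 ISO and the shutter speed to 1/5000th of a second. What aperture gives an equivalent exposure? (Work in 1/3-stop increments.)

ISO: 160 → 200 → 250 → 320 → 400 → 500 → 640 — 2 stops higher (brighter).
Shutter speed: 1/1000 → 1/1250 → 1/1600 → 1/2000 → 1/2500 → 1/3200 → 1/4000 → 1/5000 — 2 1/3 stops shorter (darker).
Net change so far: 1/3 stop darker. Offset with the aperture: f/20 → f/18.

f/18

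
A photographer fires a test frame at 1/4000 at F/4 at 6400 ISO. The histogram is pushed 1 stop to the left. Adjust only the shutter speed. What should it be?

Underexposed by 1 stop → need 1 stop brighter.
Shutter speed: 1/4000 → 1/2000.

1/2000s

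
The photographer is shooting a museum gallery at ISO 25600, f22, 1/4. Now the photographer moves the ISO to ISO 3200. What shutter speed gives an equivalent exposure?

ISO: 25600 → 12800 → 6400 → 3200 — 3 stops lower (darker).
Need 3 stops brighter from the shutter speed: 1/4 → 1/2 → 1 → 2.

2 s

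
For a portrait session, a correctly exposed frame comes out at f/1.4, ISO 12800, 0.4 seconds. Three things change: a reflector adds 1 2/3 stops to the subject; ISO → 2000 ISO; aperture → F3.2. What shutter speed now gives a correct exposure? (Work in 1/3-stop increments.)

4 s

Scene light: 1 2/3 stops brighter.
ISO: 12800 → 10000 → 8000 → 6400 → 5000 → 4000 → 3200 → 2500 → 2000 — 2 2/3 stops dropped (darker).
Aperture: f/1.4 → f/1.6 → f/1.8 → f/2 → f/2.2 → f/2.5 → f/2.8 → f/3.2 — 2 1/3 stops narrower (darker).
Net so far: 3 1/3 stops darker. Shutter speed: 0.4 → 0.5 → 0.6 → 0.8 → 1 → 1.3 → 1.6 → 2 → 2.5 → 3.2 → 4.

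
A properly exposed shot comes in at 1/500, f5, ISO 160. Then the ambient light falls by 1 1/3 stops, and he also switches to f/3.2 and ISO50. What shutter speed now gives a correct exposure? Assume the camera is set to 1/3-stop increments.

Scene light: 1 1/3 stops darker.
Aperture: f/5 → f/4.5 → f/4 → f/3.5 → f/3.2 — 1 1/3 stops opened up (brighter).
ISO: 160 → 125 → 100 → 80 → 64 → 50 — 1 2/3 stops lower (darker).
Net so far: 1 2/3 stops darker. Shutter speed: 1/500 → 1/400 → 1/320 → 1/250 → 1/200 → 1/160.

1/160s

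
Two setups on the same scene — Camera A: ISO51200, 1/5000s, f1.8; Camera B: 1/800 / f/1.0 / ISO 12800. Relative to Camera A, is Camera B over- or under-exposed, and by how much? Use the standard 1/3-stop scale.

Aperture: f/1.8 → f/1.6 → f/1.4 → f/1.2 → f/1.1 → f/1.0 — 1 2/3 stops larger aperture (brighter).
Shutter speed: 1/5000 → 1/4000 → 1/3200 → 1/2500 → 1/2000 → 1/1600 → 1/1250 → 1/1000 → 1/800 — 2 2/3 stops slower (brighter).
ISO: 51200 → 40000 → 32000 → 25600 → 20000 → 16000 → 12800 — 2 stops lower (darker).
Net: +1 2/3 +2 2/3 −2 = +2 1/3 stops.

2 1/3 stops brighter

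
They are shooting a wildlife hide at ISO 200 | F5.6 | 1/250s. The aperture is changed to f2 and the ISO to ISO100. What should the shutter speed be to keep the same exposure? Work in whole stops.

1/1000s

Aperture: f/5.6 → f/4 → f/2.8 → f/2 — 3 stops wider (brighter).
ISO: 200 → 100 — 1 stop lower (darker).
Net change so far: 2 stops brighter. Offset with the shutter speed: 1/250 → 1/500 → 1/1000.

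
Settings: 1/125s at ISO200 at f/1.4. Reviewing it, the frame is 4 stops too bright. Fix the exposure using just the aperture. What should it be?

f/5.6

Overexposed by 4 stops → need 4 stops darker.
Aperture: f/1.4 → f/2 → f/2.8 → f/4 → f/5.6.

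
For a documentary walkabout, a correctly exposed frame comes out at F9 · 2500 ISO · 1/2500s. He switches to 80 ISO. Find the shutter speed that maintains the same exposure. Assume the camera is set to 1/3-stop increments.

1/80s

ISO: 2500 → 2000 → 1600 → 1250 → 1000 → 800 → 640 → 500 → 400 → 320 → 250 → 200 → 160 → 125 → 100 → 80 — 5 stops dropped (darker).
Need 5 stops brighter from the shutter speed: 1/2500 → 1/2000 → 1/1600 → 1/1250 → 1/1000 → 1/800 → 1/640 → 1/500 → 1/400 → 1/320 → 1/250 → 1/200 → 1/160 → 1/125 → 1/100 → 1/80.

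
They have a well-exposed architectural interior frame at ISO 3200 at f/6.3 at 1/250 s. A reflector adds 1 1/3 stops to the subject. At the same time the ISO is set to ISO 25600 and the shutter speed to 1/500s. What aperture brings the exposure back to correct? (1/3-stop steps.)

f/20

Scene light: 1 1/3 stops brighter.
ISO: 3200 → 4000 → 5000 → 6400 → 8000 → 10000 → 12800 → 16000 → 20000 → 25600 — 3 stops raised (brighter).
Shutter speed: 1/250 → 1/320 → 1/400 → 1/500 — 1 stop shorter (darker).
Net so far: 3 1/3 stops brighter. Aperture: f/6.3 → f/7.1 → f/8 → f/9 → f/10 → f/11 → f/13 → f/14 → f/16 → f/18 → f/20.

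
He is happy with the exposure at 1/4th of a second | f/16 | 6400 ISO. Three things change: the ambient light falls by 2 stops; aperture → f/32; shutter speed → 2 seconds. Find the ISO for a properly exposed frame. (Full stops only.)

Scene light: 2 stops darker.
Aperture: f/16 → f/22 → f/32 — 2 stops smaller aperture (darker).
Shutter speed: 1/4 → 1/2 → 1 → 2 — 3 stops slower (brighter).
Net so far: 1 stop darker. ISO: 6400 → 12800.

ISO 12800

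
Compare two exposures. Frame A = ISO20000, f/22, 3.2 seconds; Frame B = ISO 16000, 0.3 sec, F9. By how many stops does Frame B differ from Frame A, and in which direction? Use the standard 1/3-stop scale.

1 stop darker

Aperture: f/22 → f/20 → f/18 → f/16 → f/14 → f/13 → f/11 → f/10 → f/9 — 2 2/3 stops larger aperture (brighter).
Shutter speed: 3.2 → 2.5 → 2 → 1.6 → 1.3 → 1 → 0.8 → 0.6 → 0.5 → 0.4 → 0.3 — 3 1/3 stops faster (darker).
ISO: 20000 → 16000 — 1/3 stop dropped (darker).
Net: +2 2/3 −3 1/3 −1/3 = −1 stop.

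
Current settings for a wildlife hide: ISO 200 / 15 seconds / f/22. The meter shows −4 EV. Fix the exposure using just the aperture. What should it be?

Underexposed by 4 stops → need 4 stops brighter.
Aperture: f/22 → f/16 → f/11 → f/8 → f/5.6.

f/5.6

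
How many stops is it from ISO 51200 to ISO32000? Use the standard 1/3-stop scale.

51200 → 40000 → 32000 — count the steps: 2 third-stops = 2/3 stop.

2/3 stop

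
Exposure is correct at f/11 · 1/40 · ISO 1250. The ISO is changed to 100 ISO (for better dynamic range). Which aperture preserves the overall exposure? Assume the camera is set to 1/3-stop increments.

f/3.2

ISO: 1250 → 1000 → 800 → 640 → 500 → 400 → 320 → 250 → 200 → 160 → 125 → 100 — 3 2/3 stops dropped (darker).
Need 3 2/3 stops brighter from the aperture: f/11 → f/10 → f/9 → f/8 → f/7.1 → f/6.3 → f/5.6 → f/5 → f/4.5 → f/4 → f/3.5 → f/3.2.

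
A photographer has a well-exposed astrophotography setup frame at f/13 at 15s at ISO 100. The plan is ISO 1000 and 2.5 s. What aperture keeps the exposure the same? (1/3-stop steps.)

ISO: 100 → 125 → 160 → 200 → 250 → 320 → 400 → 500 → 640 → 800 → 1000 — 3 1/3 stops higher (brighter).
Shutter speed: 15 → 13 → 10 → 8 → 6 → 5 → 4 → 3.2 → 2.5 — 2 2/3 stops shorter (darker).
Net change so far: 2/3 stop brighter. Offset with the aperture: f/13 → f/14 → f/16.

f/16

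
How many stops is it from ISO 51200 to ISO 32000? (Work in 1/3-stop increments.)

2/3 stop

51200 → 40000 → 32000 — count the steps: 2 third-stops = 2/3 stop.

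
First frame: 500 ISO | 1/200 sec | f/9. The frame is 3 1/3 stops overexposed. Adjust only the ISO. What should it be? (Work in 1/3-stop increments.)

Overexposed by 3 1/3 stops → need 3 1/3 stops darker.
ISO: 500 → 400 → 320 → 250 → 200 → 160 → 125 → 100 → 80 → 64 → 50.

ISO 50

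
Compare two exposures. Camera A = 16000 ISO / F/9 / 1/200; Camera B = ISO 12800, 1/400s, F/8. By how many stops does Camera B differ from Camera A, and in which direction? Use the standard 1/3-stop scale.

1 stop darker

Aperture: f/9 → f/8 — 1/3 stop larger aperture (brighter).
Shutter speed: 1/200 → 1/250 → 1/320 → 1/400 — 1 stop shorter (darker).
ISO: 16000 → 12800 — 1/3 stop dropped (darker).
Net: +1/3 −1 −1/3 = −1 stop.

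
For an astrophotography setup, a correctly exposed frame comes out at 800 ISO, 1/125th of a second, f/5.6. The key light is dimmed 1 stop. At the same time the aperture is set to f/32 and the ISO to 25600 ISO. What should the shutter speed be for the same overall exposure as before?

Scene light: 1 stop darker.
Aperture: f/5.6 → f/8 → f/11 → f/16 → f/22 → f/32 — 5 stops stopped down (darker).
ISO: 800 → 1600 → 3200 → 6400 → 12800 → 25600 — 5 stops raised (brighter).
Net so far: 1 stop darker. Shutter speed: 1/125 → 1/60.

1/60s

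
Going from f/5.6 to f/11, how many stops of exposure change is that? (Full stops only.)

f/5.6 → f/8 → f/11 — count the steps: 2 stops.

2 stops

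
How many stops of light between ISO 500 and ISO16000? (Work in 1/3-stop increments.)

5 stops

500 → 640 → 800 → 1000 → 1250 → 1600 → 2000 → 2500 → 3200 → 4000 → 5000 → 6400 → 8000 → 10000 → 12800 → 16000 — count the steps: 15 third-stops = 5 stops.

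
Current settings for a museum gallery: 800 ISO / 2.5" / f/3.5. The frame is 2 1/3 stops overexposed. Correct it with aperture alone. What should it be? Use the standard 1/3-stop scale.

f/8

Overexposed by 2 1/3 stops → need 2 1/3 stops darker.
Aperture: f/3.5 → f/4 → f/4.5 → f/5 → f/5.6 → f/6.3 → f/7.1 → f/8.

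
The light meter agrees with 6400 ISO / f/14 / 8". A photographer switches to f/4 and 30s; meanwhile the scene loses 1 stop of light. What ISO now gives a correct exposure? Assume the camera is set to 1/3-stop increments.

ISO 250

Scene light: 1 stop darker.
Aperture: f/14 → f/13 → f/11 → f/10 → f/9 → f/8 → f/7.1 → f/6.3 → f/5.6 → f/5 → f/4.5 → f/4 — 3 2/3 stops larger aperture (brighter).
Shutter speed: 8 → 10 → 13 → 15 → 20 → 25 → 30 — 2 stops longer (brighter).
Net so far: 4 2/3 stops brighter. ISO: 6400 → 5000 → 4000 → 3200 → 2500 → 2000 → 1600 → 1250 → 1000 → 800 → 640 → 500 → 400 → 320 → 250.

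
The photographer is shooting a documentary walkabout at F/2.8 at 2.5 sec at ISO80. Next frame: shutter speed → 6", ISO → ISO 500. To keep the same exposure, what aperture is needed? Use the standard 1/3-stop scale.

f/11

Shutter speed: 2.5 → 3.2 → 4 → 5 → 6 — 1 1/3 stops slower (brighter).
ISO: 80 → 100 → 125 → 160 → 200 → 250 → 320 → 400 → 500 — 2 2/3 stops higher (brighter).
Net change so far: 4 stops brighter. Offset with the aperture: f/2.8 → f/3.2 → f/3.5 → f/4 → f/4.5 → f/5 → f/5.6 → f/6.3 → f/7.1 → f/8 → f/9 → f/10 → f/11.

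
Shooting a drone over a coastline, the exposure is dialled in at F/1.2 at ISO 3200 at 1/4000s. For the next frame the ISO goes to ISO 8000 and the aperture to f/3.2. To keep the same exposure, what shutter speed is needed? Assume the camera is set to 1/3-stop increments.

ISO: 3200 → 4000 → 5000 → 6400 → 8000 — 1 1/3 stops higher (brighter).
Aperture: f/1.2 → f/1.4 → f/1.6 → f/1.8 → f/2 → f/2.2 → f/2.5 → f/2.8 → f/3.2 — 2 2/3 stops stopped down (darker).
Net change so far: 1 1/3 stops darker. Offset with the shutter speed: 1/4000 → 1/3200 → 1/2500 → 1/2000 → 1/1600.

1/1600s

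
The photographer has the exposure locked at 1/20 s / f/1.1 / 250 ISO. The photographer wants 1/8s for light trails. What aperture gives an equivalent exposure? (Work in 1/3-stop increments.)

Shutter speed: 1/20 → 1/15 → 1/13 → 1/10 → 1/8 — 1 1/3 stops longer (brighter).
Need 1 1/3 stops darker from the aperture: f/1.1 → f/1.2 → f/1.4 → f/1.6 → f/1.8.

f/1.8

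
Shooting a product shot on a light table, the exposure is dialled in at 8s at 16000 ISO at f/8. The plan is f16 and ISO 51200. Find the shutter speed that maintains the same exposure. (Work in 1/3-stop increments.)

10 s

Aperture: f/8 → f/9 → f/10 → f/11 → f/13 → f/14 → f/16 — 2 stops stopped down (darker).
ISO: 16000 → 20000 → 25600 → 32000 → 40000 → 51200 — 1 2/3 stops higher (brighter).
Net change so far: 1/3 stop darker. Offset with the shutter speed: 8 → 10.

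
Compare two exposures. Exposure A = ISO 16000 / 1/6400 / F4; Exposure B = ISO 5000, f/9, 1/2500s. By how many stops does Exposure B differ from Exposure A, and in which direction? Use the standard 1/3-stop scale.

2 2/3 stops darker

Aperture: f/4 → f/4.5 → f/5 → f/5.6 → f/6.3 → f/7.1 → f/8 → f/9 — 2 1/3 stops smaller aperture (darker).
Shutter speed: 1/6400 → 1/5000 → 1/4000 → 1/3200 → 1/2500 — 1 1/3 stops slower (brighter).
ISO: 16000 → 12800 → 10000 → 8000 → 6400 → 5000 — 1 2/3 stops dropped (darker).
Net: −2 1/3 +1 1/3 −1 2/3 = −2 2/3 stops.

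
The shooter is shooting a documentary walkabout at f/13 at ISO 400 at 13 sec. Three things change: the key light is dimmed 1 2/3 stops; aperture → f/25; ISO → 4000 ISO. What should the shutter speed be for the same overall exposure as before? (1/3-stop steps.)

15 s

Scene light: 1 2/3 stops darker.
Aperture: f/13 → f/14 → f/16 → f/18 → f/20 → f/22 → f/25 — 2 stops narrower (darker).
ISO: 400 → 500 → 640 → 800 → 1000 → 1250 → 1600 → 2000 → 2500 → 3200 → 4000 — 3 1/3 stops raised (brighter).
Net so far: 1/3 stop darker. Shutter speed: 13 → 15.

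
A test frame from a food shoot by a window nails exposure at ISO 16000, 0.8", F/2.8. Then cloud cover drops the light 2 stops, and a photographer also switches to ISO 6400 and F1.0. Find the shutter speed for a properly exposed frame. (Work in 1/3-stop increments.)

Scene light: 2 stops darker.
ISO: 16000 → 12800 → 10000 → 8000 → 6400 — 1 1/3 stops dropped (darker).
Aperture: f/2.8 → f/2.5 → f/2.2 → f/2 → f/1.8 → f/1.6 → f/1.4 → f/1.2 → f/1.1 → f/1.0 — 3 stops larger aperture (brighter).
Net so far: 1/3 stop darker. Shutter speed: 0.8 → 1.

1 s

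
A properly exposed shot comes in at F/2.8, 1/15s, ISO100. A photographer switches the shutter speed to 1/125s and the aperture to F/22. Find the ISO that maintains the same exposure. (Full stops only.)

Shutter speed: 1/15 → 1/30 → 1/60 → 1/125 — 3 stops shorter (darker).
Aperture: f/2.8 → f/4 → f/5.6 → f/8 → f/11 → f/16 → f/22 — 6 stops narrower (darker).
Net change so far: 9 stops darker. Offset with the ISO: 100 → 200 → 400 → 800 → 1600 → 3200 → 6400 → 12800 → 25600 → 51200.

ISO 51200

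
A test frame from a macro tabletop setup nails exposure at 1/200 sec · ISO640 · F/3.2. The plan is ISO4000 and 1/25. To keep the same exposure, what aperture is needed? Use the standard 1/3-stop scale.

ISO: 640 → 800 → 1000 → 1250 → 1600 → 2000 → 2500 → 3200 → 4000 — 2 2/3 stops raised (brighter).
Shutter speed: 1/200 → 1/160 → 1/125 → 1/100 → 1/80 → 1/60 → 1/50 → 1/40 → 1/30 → 1/25 — 3 stops longer (brighter).
Net change so far: 5 2/3 stops brighter. Offset with the aperture: f/3.2 → f/3.5 → f/4 → f/4.5 → f/5 → f/5.6 → f/6.3 → f/7.1 → f/8 → f/9 → f/10 → f/11 → f/13 → f/14 → f/16 → f/18 → f/20 → f/22.

f/22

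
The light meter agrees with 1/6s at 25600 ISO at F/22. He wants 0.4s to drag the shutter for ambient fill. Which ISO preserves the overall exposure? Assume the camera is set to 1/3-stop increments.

ISO 10000

Shutter speed: 1/6 → 1/5 → 1/4 → 0.3 → 0.4 — 1 1/3 stops slower (brighter).
Need 1 1/3 stops darker from the ISO: 25600 → 20000 → 16000 → 12800 → 10000.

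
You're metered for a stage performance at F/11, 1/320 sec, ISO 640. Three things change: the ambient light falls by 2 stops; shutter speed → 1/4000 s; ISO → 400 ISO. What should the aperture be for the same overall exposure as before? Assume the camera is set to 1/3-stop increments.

Scene light: 2 stops darker.
Shutter speed: 1/320 → 1/400 → 1/500 → 1/640 → 1/800 → 1/1000 → 1/1250 → 1/1600 → 1/2000 → 1/2500 → 1/3200 → 1/4000 — 3 2/3 stops faster (darker).
ISO: 640 → 500 → 400 — 2/3 stop dropped (darker).
Net so far: 6 1/3 stops darker. Aperture: f/11 → f/10 → f/9 → f/8 → f/7.1 → f/6.3 → f/5.6 → f/5 → f/4.5 → f/4 → f/3.5 → f/3.2 → f/2.8 → f/2.5 → f/2.2 → f/2 → f/1.8 → f/1.6 → f/1.4 → f/1.2.

f/1.2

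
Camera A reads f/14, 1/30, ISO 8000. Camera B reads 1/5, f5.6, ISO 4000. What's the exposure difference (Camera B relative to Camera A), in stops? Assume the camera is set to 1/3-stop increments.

Aperture: f/14 → f/13 → f/11 → f/10 → f/9 → f/8 → f/7.1 → f/6.3 → f/5.6 — 2 2/3 stops wider (brighter).
Shutter speed: 1/30 → 1/25 → 1/20 → 1/15 → 1/13 → 1/10 → 1/8 → 1/6 → 1/5 — 2 2/3 stops slower (brighter).
ISO: 8000 → 6400 → 5000 → 4000 — 1 stop dropped (darker).
Net: +2 2/3 +2 2/3 −1 = +4 1/3 stops.

4 1/3 stops brighter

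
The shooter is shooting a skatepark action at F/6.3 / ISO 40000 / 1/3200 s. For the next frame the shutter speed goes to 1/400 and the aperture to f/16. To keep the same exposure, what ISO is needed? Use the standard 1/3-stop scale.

Shutter speed: 1/3200 → 1/2500 → 1/2000 → 1/1600 → 1/1250 → 1/1000 → 1/800 → 1/640 → 1/500 → 1/400 — 3 stops longer (brighter).
Aperture: f/6.3 → f/7.1 → f/8 → f/9 → f/10 → f/11 → f/13 → f/14 → f/16 — 2 2/3 stops smaller aperture (darker).
Net change so far: 1/3 stop brighter. Offset with the ISO: 40000 → 32000.

ISO 32000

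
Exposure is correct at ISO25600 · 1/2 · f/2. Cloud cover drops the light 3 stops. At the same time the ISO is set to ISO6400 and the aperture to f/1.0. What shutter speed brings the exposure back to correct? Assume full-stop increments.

4 s

Scene light: 3 stops darker.
ISO: 25600 → 12800 → 6400 — 2 stops lower (darker).
Aperture: f/2 → f/1.4 → f/1.0 — 2 stops wider (brighter).
Net so far: 3 stops darker. Shutter speed: 1/2 → 1 → 2 → 4.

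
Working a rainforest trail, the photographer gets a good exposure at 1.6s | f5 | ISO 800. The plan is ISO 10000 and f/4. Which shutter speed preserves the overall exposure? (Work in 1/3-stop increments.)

1/13s

ISO: 800 → 1000 → 1250 → 1600 → 2000 → 2500 → 3200 → 4000 → 5000 → 6400 → 8000 → 10000 — 3 2/3 stops raised (brighter).
Aperture: f/5 → f/4.5 → f/4 — 2/3 stop larger aperture (brighter).
Net change so far: 4 1/3 stops brighter. Offset with the shutter speed: 1.6 → 1.3 → 1 → 0.8 → 0.6 → 0.5 → 0.4 → 0.3 → 1/4 → 1/5 → 1/6 → 1/8 → 1/10 → 1/13.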